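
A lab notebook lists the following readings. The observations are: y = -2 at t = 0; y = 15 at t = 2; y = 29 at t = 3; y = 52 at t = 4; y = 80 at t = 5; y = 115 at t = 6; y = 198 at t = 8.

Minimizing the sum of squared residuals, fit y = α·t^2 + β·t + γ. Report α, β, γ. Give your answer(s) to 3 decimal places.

Sums needed: Σt^2·t^2 = 6370, Σt^2·t = 952, Σt^2 = 154, Σt·t = 154, Σt = 28, Σ1 = 7.
For Mᵀy: Σt^2·y = 19965, Σt·y = 2999, Σy = 487.
So MᵀM·[α, β, γ]ᵀ = Mᵀy: [[6370, 952, 154]; [952, 154, 28]; [154, 28, 7]]·[α, β, γ]ᵀ = [19965, 2999, 487]ᵀ.
Row-reducing yields α = 281/98, β = 613/294, γ = -272/147.

α = 2.867, β = 2.085, γ = -1.850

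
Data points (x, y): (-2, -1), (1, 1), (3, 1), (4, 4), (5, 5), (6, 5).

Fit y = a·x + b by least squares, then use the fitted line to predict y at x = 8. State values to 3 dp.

Compute the Gram sums: Σx·x = 91, Σx = 17, Σ1 = 6.
Right-hand side: Σx·y = 77, Σy = 15.
So AᵀA·[a, b]ᵀ = Aᵀy: [[91, 17]; [17, 6]]·[a, b]ᵀ = [77, 15]ᵀ.
Eliminating b: 6·(row 1) − 17·(row 2) gives 257·a = 6·77 − 17·15 = 207, so a = 207/257.
Then b = (15 − 17·(207/257))/6 = 56/257.
At x = 8: ŷ = (207/257)·(8) + (56/257)·(1) = 1712/257.

ŷ = 6.661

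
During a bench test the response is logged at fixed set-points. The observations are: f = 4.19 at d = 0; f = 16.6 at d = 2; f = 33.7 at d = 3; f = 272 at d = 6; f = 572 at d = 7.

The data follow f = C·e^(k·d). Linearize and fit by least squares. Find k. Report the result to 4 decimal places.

k = 0.7011

Taking logs, ln f = k·d + ln C, so regress ln f on d.
Σd = 18.0000, Σ(d)² = 98.0000, Σln f = 19.7145, Σd·ln f = 94.2501.
Equations: 98.0000·k + 18.0000·ln C = 94.2501;  18.0000·k + 5·ln C = 19.7145.
Δ = 98.0000·5 − (18.0000)² = 166.0000; k = (94.2501·5 − 18.0000·19.7145)/166.0000 = 0.70114, ln C = (98.0000·19.7145 − 18.0000·94.2501)/166.0000 = 1.41882.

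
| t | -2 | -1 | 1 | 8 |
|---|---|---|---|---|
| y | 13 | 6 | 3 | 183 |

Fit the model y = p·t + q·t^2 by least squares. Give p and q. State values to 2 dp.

p = -0.88, q = 2.97

Setting ∂/∂p … = 0 gives: 70·p + 504·q = 1435;  504·p + 4114·q = 11773.
Determinant 70·4114 − 504² = 33964.
p = (1435·4114 − 504·11773)/33964 = -2143/2426; q = (70·11773 − 504·1435)/33964 = 7205/2426.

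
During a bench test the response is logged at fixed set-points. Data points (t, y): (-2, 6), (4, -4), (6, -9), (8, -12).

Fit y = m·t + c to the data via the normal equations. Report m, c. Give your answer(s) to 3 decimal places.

Normal-equation sums: Σt·t = 120, Σt = 16, Σ1 = 4.
Right-hand side: Σt·y = -178, Σy = -19.
Normal equations: [[120, 16]; [16, 4]]·[m, c]ᵀ = [-178, -19]ᵀ.
Δ = 120·4 − 16² = 224.
m = ((-178)·4 − 16·(-19))/224 = -51/28; c = (120·(-19) − 16·(-178))/224 = 71/28.

m = -1.821, c = 2.536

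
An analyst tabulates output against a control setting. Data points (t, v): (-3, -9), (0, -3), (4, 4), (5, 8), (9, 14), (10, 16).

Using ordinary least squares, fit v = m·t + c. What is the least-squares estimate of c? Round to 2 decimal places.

Entries of AᵀA: Σt·t = 231, Σt = 25, Σ1 = 6.
Right-hand side: Σt·v = 369, Σv = 30.
Eliminating c: 6·(row 1) − 25·(row 2) gives 761·m = 6·369 − 25·30 = 1464, so m = 1464/761.
Then c = (30 − 25·(1464/761))/6 = -2295/761.

c = -3.02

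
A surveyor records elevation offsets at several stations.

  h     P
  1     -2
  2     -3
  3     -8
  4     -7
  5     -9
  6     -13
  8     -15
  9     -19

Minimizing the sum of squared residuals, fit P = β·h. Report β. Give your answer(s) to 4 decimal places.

β = -2.0085

Setting ∂/∂β … = 0 gives: 236·β = -474.
(Σh·h = 236, Σh·P = -474.)
Hence β = -474 / 236 ≈ -2.00847.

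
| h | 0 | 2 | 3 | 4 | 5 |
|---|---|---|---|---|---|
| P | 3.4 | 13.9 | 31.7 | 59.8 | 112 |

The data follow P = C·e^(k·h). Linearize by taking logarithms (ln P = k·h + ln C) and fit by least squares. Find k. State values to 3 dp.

k = 0.706

Linearized form: ln P = k·h + ln C. From the 5 transformed points,
Σh = 14.0000, Σ(h)² = 54.0000, Σln P = 16.1215, Σh·ln P = 55.5892.
Equations: 54.0000·k + 14.0000·ln C = 55.5892;  14.0000·k + 5·ln C = 16.1215.
Solving (det = 74.0000): k = 0.70602, ln C = 1.24744.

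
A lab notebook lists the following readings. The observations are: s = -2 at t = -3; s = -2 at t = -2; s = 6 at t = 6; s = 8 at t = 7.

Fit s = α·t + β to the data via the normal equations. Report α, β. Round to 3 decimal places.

α = 1.000, β = 0.500

The normal equations are: 98·α + 8·β = 102;  8·α + 4·β = 10.
(Σt·t = 98, Σt = 8, Σ1 = 4, Σt·s = 102, Σs = 10.)
Eliminating β: 4·(row 1) − 8·(row 2) gives 328·α = 4·102 − 8·10 = 328, so α = 1.
Then β = (10 − 8·1)/4 = 1/2.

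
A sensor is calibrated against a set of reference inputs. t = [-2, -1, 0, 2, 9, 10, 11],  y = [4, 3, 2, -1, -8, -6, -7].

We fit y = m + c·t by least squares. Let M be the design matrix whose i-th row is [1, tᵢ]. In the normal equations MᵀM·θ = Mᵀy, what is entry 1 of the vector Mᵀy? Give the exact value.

Entry 1 ↔ basis 1, so (Mᵀy)_{1} = Σᵢ yᵢ = (1)·(4) + (1)·(3) + (1)·(2) + (1)·(-1) + (1)·(-8) + (1)·(-6) + (1)·(-7) = -13.

-13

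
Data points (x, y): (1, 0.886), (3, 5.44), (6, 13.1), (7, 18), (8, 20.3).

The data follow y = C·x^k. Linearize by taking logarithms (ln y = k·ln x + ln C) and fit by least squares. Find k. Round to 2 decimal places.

k = 1.51

Taking logs, ln y = k·ln x + ln C, so regress ln y on ln x.
AᵀA = [[12.5280, 6.9157]; [6.9157, 5]], rhs = [18.3551, 10.0463]ᵀ  (here Σln x = 6.9157, Σ(ln x)² = 12.5280, Σln y = 10.0463, Σln x·ln y = 18.3551).
Slope k = (n·Σln x·ln y − Σln x·Σln y)/(n·Σ(ln x)² − (Σln x)²) = (5·18.3551 − 6.9157·10.0463)/14.8127 = 1.50532; ln C = (Σln y − k·Σln x)/n = -0.07280.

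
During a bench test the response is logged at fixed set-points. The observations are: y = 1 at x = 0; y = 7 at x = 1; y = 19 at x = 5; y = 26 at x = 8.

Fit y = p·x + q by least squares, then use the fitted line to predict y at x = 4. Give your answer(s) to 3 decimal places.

ŷ = 14.768

Entries of AᵀA: Σx·x = 90, Σx = 14, Σ1 = 4.
For Aᵀy: Σx·y = 310, Σy = 53.
Eliminating q: 4·(row 1) − 14·(row 2) gives 164·p = 4·310 − 14·53 = 498, so p = 249/82.
Then q = (53 − 14·(249/82))/4 = 215/82.
At x = 4: ŷ = (249/82)·(4) + (215/82)·(1) = 1211/82.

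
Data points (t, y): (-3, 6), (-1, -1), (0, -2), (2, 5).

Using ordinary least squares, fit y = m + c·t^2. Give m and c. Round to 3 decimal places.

From the data, Σ1 = 4, Σt^2 = 14, Σt^2·t^2 = 98.
Moment sums: Σy = 8, Σt^2·y = 73.
MᵀM·[m, c]ᵀ = Mᵀy becomes [[4, 14]; [14, 98]]·[m, c]ᵀ = [8, 73]ᵀ.
det = 4·98 − 14² = 196.
m = (8·98 − 14·73)/196 = -17/14; c = (4·73 − 14·8)/196 = 45/49.

m = -1.214, c = 0.918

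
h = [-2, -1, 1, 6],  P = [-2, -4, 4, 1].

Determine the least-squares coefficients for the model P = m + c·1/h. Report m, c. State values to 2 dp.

m = 0.09, c = 4.04

Setting ∂/∂m … = 0 gives: 4·m + (-1/3)·c = -1;  (-1/3)·m + (41/18)·c = 55/6.
(Σ1 = 4, Σ1/h = -1/3, Σ1/h·1/h = 41/18, ΣP = -1, Σ1/h·P = 55/6.)
Δ = 4·(41/18) − (-1/3)² = 9.
m = ((-1)·(41/18) − (-1/3)·(55/6))/9 = 7/81; c = (4·(55/6) − (-1/3)·(-1))/9 = 109/27.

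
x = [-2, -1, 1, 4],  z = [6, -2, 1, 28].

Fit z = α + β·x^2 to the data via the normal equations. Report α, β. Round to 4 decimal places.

Forming AᵀA = [[4, 22]; [22, 274]] and Aᵀz = [33, 471]ᵀ gives AᵀA·[α, β]ᵀ = Aᵀz.
Eliminating β: 274·(row 1) − 22·(row 2) gives 612·α = 274·33 − 22·471 = -1320, so α = -110/51.
Then β = (471 − 22·(-110/51))/274 = 193/102.

α = -2.1569, β = 1.8922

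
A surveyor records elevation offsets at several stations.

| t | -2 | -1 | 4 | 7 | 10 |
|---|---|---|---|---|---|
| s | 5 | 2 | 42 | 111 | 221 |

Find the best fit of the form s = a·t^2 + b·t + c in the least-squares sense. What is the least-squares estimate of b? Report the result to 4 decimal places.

Setting ∂/∂a … = 0 gives: 12674·a + 1398·b + 170·c = 28233;  1398·a + 170·b + 18·c = 3143;  170·a + 18·b + 5·c = 381.
(Σt^2·t^2 = 12674, Σt^2·t = 1398, Σt^2 = 170, Σt·t = 170, Σt = 18, Σ1 = 5, Σt^2·s = 28233, Σt·s = 3143, Σs = 381.)
Solving the 3×3 system (Gaussian elimination) gives a = 1723/861, b = 1083/574, c = 1178/861.

b = 1.8868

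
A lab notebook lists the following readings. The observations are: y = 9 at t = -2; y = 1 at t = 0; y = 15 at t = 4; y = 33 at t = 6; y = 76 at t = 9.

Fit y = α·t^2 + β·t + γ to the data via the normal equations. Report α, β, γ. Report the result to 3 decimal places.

The normal equations are: 8129·α + 1001·β + 137·γ = 7620;  1001·α + 137·β + 17·γ = 924;  137·α + 17·β + 5·γ = 134.
Inverting the 3×3 Gram matrix, [α, β, γ]ᵀ = [923/894, -475/447, 633/298]ᵀ.

α = 1.032, β = -1.063, γ = 2.124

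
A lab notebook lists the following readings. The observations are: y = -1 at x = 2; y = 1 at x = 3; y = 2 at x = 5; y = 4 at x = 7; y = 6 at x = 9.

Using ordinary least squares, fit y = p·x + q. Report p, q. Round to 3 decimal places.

Forming MᵀM = [[168, 26]; [26, 5]] and Mᵀy = [93, 12]ᵀ gives MᵀM·[p, q]ᵀ = Mᵀy.
Determinant 168·5 − 26² = 164.
p = (93·5 − 26·12)/164 = 153/164; q = (168·12 − 26·93)/164 = -201/82.

p = 0.933, q = -2.451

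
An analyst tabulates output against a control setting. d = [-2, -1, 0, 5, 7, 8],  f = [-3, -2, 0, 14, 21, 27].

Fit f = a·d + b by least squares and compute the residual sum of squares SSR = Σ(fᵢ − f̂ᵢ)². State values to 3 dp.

SSR = 13.736

Sums needed: Σd·d = 143, Σd = 17, Σ1 = 6.
Right-hand side: Σd·f = 441, Σf = 57.
Normal equations: [[143, 17]; [17, 6]]·[a, b]ᵀ = [441, 57]ᵀ.
Δ = 143·6 − 17² = 569.
a = (441·6 − 17·57)/569 = 1677/569; b = (143·57 − 17·441)/569 = 654/569.
Residuals: 993/569, -115/569, -654/569, -1073/569, -444/569, 1293/569; SSR = 7816/569.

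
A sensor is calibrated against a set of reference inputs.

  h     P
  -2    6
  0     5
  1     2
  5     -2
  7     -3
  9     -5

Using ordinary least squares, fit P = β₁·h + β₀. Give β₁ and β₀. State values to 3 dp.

β₁ = -1.029, β₀ = 3.929

Sums needed: Σh·h = 160, Σh = 20, Σ1 = 6.
For AᵀP: Σh·P = -86, ΣP = 3.
AᵀA·[β₁, β₀]ᵀ = AᵀP becomes [[160, 20]; [20, 6]]·[β₁, β₀]ᵀ = [-86, 3]ᵀ.
Δ = 160·6 − 20² = 560.
β₁ = ((-86)·6 − 20·3)/560 = -36/35; β₀ = (160·3 − 20·(-86))/560 = 55/14.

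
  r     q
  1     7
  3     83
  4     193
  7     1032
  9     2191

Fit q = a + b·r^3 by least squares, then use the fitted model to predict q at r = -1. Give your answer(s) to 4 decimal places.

Entries of MᵀM: Σ1 = 5, Σr^3 = 1164, Σr^3·r^3 = 653916.
Moment sums: Σq = 3506, Σr^3·q = 1965815.
So MᵀM·[a, b]ᵀ = Mᵀq: [[5, 1164]; [1164, 653916]]·[a, b]ᵀ = [3506, 1965815]ᵀ.
Eliminating b: 653916·(row 1) − 1164·(row 2) gives 1914684·a = 653916·3506 − 1164·1965815 = 4420836, so a = 368403/159557.
Then b = (1965815 − 1164·(368403/159557))/653916 = 5748091/1914684.
At r = -1: q̂ = (368403/159557)·(1) + (5748091/1914684)·(-1) = -1327255/1914684.

q̂ = -0.6932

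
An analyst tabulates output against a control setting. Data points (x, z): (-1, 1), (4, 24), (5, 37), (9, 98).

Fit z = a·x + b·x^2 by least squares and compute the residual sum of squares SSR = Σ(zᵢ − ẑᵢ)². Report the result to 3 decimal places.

Compute the Gram sums: Σx·x = 123, Σx·x^2 = 917, Σx^2·x^2 = 7443.
And Σx·z = 1162, Σx^2·z = 9248.
Normal equations: [[123, 917]; [917, 7443]]·[a, b]ᵀ = [1162, 9248]ᵀ.
Eliminating b: 7443·(row 1) − 917·(row 2) gives 74600·a = 7443·1162 − 917·9248 = 168350, so a = 3367/1492.
Then b = (9248 − 917·(3367/1492))/7443 = 1439/1492.
Residuals: 855/373, -171/373, 1197/746, -323/746; SSR = 6137/746.

SSR = 8.227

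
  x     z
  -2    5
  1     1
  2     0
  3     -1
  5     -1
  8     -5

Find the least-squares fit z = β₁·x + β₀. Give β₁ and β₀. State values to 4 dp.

Normal-equation sums: Σx·x = 107, Σx = 17, Σ1 = 6.
For Aᵀz: Σx·z = -57, Σz = -1.
AᵀA·[β₁, β₀]ᵀ = Aᵀz becomes [[107, 17]; [17, 6]]·[β₁, β₀]ᵀ = [-57, -1]ᵀ.
Eliminating β₀: 6·(row 1) − 17·(row 2) gives 353·β₁ = 6·(-57) − 17·(-1) = -325, so β₁ = -325/353.
Then β₀ = ((-1) − 17·(-325/353))/6 = 862/353.

β₁ = -0.9207, β₀ = 2.4419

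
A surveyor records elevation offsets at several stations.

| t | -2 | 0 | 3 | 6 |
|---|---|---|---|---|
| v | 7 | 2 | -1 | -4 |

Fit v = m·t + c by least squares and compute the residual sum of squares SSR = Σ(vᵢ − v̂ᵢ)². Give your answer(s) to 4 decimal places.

The normal equations are: 49·m + 7·c = -41;  7·m + 4·c = 4.
Determinant 49·4 − 7² = 147.
m = ((-41)·4 − 7·4)/147 = -64/49; c = (49·4 − 7·(-41))/147 = 23/7.
Residuals: 54/49, -9/7, -18/49, 27/49; SSR = 162/49.

SSR = 3.3061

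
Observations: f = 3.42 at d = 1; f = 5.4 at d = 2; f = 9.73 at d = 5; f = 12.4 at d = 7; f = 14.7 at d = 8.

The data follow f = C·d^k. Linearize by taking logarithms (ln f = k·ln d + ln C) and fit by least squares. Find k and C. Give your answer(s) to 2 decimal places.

k = 0.68, C = 3.38

Let Y = ln f. Fitting Y = k·ln d + ln C by least squares:
Sums: Σln d = 6.3279, Σ(ln d)² = 11.1814, Σln f = 10.3968, Σln d·ln f = 15.3192.
Normal system: [[11.1814, 6.3279]; [6.3279, 5]]·[k, ln C]ᵀ = [15.3192, 10.3968]ᵀ.
Solving (det = 15.8642): k = 0.68113, ln C = 1.21733, so C = exp(1.21733) = 3.37815.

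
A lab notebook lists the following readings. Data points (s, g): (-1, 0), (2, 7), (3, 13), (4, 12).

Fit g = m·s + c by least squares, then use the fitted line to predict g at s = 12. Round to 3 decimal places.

ĝ = 34.429

The normal system XᵀX·[m, c]ᵀ = Xᵀg is [[30, 8]; [8, 4]]·[m, c]ᵀ = [101, 32]ᵀ.
Δ = 30·4 − 8² = 56.
m = (101·4 − 8·32)/56 = 37/14; c = (30·32 − 8·101)/56 = 19/7.
At s = 12: ĝ = (37/14)·(12) + (19/7)·(1) = 241/7.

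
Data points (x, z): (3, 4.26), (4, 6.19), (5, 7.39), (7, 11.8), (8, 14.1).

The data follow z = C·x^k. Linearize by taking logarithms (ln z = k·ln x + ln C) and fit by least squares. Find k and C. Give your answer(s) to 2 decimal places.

Let Y = ln z. Fitting Y = k·ln x + ln C by least squares:
XᵀX = [[13.8297, 8.1197]; [8.1197, 5]], rhs = [17.6437, 10.3866]ᵀ  (here Σln x = 8.1197, Σ(ln x)² = 13.8297, Σln z = 10.3866, Σln x·ln z = 17.6437).
Δ = 13.8297·5 − (8.1197)² = 3.2190; k = (17.6437·5 − 8.1197·10.3866)/3.2190 = 1.20602, ln C = (13.8297·10.3866 − 8.1197·17.6437)/3.2190 = 0.11881, so C = exp(0.11881) = 1.12616.

k = 1.21, C = 1.13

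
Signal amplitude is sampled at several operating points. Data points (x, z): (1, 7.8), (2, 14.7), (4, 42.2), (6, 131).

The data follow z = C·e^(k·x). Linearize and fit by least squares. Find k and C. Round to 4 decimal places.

With ln zᵢ as the transformed response and xᵢ as the regressor:
Σx = 13.0000, Σ(x)² = 57.0000, Σln z = 13.3596, Σx·ln z = 51.6507.
Equations: 57.0000·k + 13.0000·ln C = 51.6507;  13.0000·k + 4·ln C = 13.3596.
Δ = 57.0000·4 − (13.0000)² = 59.0000; k = (51.6507·4 − 13.0000·13.3596)/59.0000 = 0.55810, ln C = (57.0000·13.3596 − 13.0000·51.6507)/59.0000 = 1.52606, so C = exp(1.52606) = 4.60003.

k = 0.5581, C = 4.6000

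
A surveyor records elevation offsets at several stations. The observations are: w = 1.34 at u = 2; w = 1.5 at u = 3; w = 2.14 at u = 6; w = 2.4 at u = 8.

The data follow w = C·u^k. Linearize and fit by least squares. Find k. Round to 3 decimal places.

k = 0.438

Taking logs, ln w = k·ln u + ln C, so regress ln w on ln u.
XᵀX = [[9.2219, 5.6630]; [5.6630, 4]], rhs = [3.8320, 2.3344]ᵀ  (here Σln u = 5.6630, Σ(ln u)² = 9.2219, Σln w = 2.3344, Σln u·ln w = 3.8320).
Δ = 9.2219·4 − (5.6630)² = 4.8184; k = (3.8320·4 − 5.6630·2.3344)/4.8184 = 0.43754, ln C = (9.2219·2.3344 − 5.6630·3.8320)/4.8184 = -0.03584.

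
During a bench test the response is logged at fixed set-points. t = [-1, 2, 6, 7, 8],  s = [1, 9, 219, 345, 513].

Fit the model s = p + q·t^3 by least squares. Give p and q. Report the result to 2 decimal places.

Sums needed: Σ1 = 5, Σt^3 = 1078, Σt^3·t^3 = 426514.
For Xᵀs: Σs = 1087, Σt^3·s = 428366.
Normal equations: [[5, 1078]; [1078, 426514]]·[p, q]ᵀ = [1087, 428366]ᵀ.
Eliminating q: 426514·(row 1) − 1078·(row 2) gives 970486·p = 426514·1087 − 1078·428366 = 1842170, so p = 83735/44113.
Then q = (428366 − 1078·(83735/44113))/426514 = 485022/485243.

p = 1.90, q = 1.00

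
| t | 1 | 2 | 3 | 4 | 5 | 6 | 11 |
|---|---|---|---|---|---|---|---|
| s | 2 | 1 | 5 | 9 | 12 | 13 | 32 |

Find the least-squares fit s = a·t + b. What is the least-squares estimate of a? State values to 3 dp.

a = 3.146

With design matrix X, XᵀX = [[212, 32]; [32, 7]] and Xᵀs = [545, 74]ᵀ.
Δ = 212·7 − 32² = 460.
a = (545·7 − 32·74)/460 = 1447/460; b = (212·74 − 32·545)/460 = -438/115.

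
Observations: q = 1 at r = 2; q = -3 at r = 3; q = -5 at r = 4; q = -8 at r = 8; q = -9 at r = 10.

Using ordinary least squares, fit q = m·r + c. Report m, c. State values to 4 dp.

Entries of AᵀA: Σr·r = 193, Σr = 27, Σ1 = 5.
For Aᵀq: Σr·q = -181, Σq = -24.
Normal equations: [[193, 27]; [27, 5]]·[m, c]ᵀ = [-181, -24]ᵀ.
Determinant 193·5 − 27² = 236.
m = ((-181)·5 − 27·(-24))/236 = -257/236; c = (193·(-24) − 27·(-181))/236 = 255/236.

m = -1.0890, c = 1.0805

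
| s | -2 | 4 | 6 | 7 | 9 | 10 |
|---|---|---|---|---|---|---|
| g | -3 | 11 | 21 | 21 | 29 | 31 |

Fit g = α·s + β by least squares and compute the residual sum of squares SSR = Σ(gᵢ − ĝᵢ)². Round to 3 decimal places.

Normal-equation sums: Σs·s = 286, Σs = 34, Σ1 = 6.
For Xᵀg: Σs·g = 894, Σg = 110.
det = 286·6 − 34² = 560.
α = (894·6 − 34·110)/560 = 29/10; β = (286·110 − 34·894)/560 = 19/10.
Residuals: 9/10, -5/2, 17/10, -6/5, 1, 1/10; SSR = 62/5.

SSR = 12.400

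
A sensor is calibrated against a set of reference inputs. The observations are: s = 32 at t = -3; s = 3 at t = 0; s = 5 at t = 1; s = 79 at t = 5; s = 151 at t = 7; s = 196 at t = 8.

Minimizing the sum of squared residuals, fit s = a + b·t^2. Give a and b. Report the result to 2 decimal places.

a = 3.28, b = 3.02

Entries of MᵀM: Σ1 = 6, Σt^2 = 148, Σt^2·t^2 = 7204.
And Σs = 466, Σt^2·s = 22211.
So MᵀM·[a, b]ᵀ = Mᵀs: [[6, 148]; [148, 7204]]·[a, b]ᵀ = [466, 22211]ᵀ.
Eliminating b: 7204·(row 1) − 148·(row 2) gives 21320·a = 7204·466 − 148·22211 = 69836, so a = 1343/410.
Then b = (22211 − 148·(1343/410))/7204 = 2473/820.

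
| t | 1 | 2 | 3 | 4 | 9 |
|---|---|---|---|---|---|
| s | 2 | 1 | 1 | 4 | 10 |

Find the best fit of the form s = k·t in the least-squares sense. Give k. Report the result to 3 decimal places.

The normal system AᵀA·[k]ᵀ = Aᵀs is [[111]]·[k]ᵀ = [113]ᵀ.
k = 113/111 = 1.01802.

k = 1.018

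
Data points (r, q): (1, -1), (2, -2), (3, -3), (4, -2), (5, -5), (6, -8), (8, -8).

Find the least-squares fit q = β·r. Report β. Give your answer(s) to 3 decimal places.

Sums needed: Σr·r = 155.
And Σr·q = -159.
So MᵀM·[β]ᵀ = Mᵀq: [[155]]·[β]ᵀ = [-159]ᵀ.
Hence β = -159 / 155 ≈ -1.02581.

β = -1.026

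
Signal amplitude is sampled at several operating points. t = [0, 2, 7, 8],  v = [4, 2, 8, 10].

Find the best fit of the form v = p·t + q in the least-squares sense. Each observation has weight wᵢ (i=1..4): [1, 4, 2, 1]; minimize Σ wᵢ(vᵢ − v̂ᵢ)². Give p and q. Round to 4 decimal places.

p = 1.0000, q = 1.0000

MᵀWM·[p, q]ᵀ = MᵀWv reads: 178·p + 30·q = 208;  30·p + 8·q = 38.
det = 178·8 − 30² = 524.
p = (208·8 − 30·38)/524 = 1; q = (178·38 − 30·208)/524 = 1.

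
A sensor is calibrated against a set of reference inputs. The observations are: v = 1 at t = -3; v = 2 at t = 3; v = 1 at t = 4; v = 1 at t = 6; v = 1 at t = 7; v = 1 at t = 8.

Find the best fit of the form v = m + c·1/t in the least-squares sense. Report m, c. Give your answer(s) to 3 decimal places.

m = 1.074, c = 0.811

Forming MᵀM = [[6, 115/168]; [115/168, 1093/3136]] and Mᵀv = [7, 57/56]ᵀ gives MᵀM·[m, c]ᵀ = Mᵀv.
det = 6·(1093/3136) − (115/168)² = 45797/28224.
m = (7·(1093/3136) − (115/168)·(57/56))/(45797/28224) = 49194/45797; c = (6·(57/56) − (115/168)·7)/(45797/28224) = 37128/45797.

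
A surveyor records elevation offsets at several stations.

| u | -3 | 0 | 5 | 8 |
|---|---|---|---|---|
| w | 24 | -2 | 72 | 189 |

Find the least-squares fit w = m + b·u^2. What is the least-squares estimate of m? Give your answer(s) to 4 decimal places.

m = -2.5000

Compute the Gram sums: Σ1 = 4, Σu^2 = 98, Σu^2·u^2 = 4802.
For Aᵀw: Σw = 283, Σu^2·w = 14112.
So AᵀA·[m, b]ᵀ = Aᵀw: [[4, 98]; [98, 4802]]·[m, b]ᵀ = [283, 14112]ᵀ.
Determinant 4·4802 − 98² = 9604.
m = (283·4802 − 98·14112)/9604 = -5/2; b = (4·14112 − 98·283)/9604 = 293/98.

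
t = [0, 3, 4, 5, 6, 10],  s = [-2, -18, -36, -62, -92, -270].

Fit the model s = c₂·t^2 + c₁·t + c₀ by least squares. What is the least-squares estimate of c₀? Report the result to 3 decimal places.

c₀ = -1.443

Setting ∂/∂c₂ … = 0 gives: 12258·c₂ + 1432·c₁ + 186·c₀ = -32600;  1432·c₂ + 186·c₁ + 28·c₀ = -3760;  186·c₂ + 28·c₁ + 6·c₀ = -480.
Row-reducing yields c₂ = -46210/15423, c₁ = 15780/5141, c₀ = -22250/15423.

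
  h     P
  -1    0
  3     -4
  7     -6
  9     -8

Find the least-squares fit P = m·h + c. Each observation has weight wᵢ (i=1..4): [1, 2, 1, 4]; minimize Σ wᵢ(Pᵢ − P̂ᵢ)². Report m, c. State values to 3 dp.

m = -0.750, c = -1.250

Sums needed: Σwᵢ·h·h = 392, Σwᵢ·h = 48, Σwᵢ·1 = 8.
And Σwᵢ·h·P = -354, Σwᵢ·P = -46.
Eliminating c: 8·(row 1) − 48·(row 2) gives 832·m = 8·(-354) − 48·(-46) = -624, so m = -3/4.
Then c = ((-46) − 48·(-3/4))/8 = -5/4.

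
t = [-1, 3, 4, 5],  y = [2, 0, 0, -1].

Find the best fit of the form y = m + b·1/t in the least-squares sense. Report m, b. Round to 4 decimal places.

m = 0.1533, b = -1.7854

The normal equations are: 4·m + (-13/60)·b = 1;  (-13/60)·m + (4369/3600)·b = -11/5.
Δ = 4·(4369/3600) − (-13/60)² = 1923/400.
m = (1·(4369/3600) − (-13/60)·(-11/5))/(1923/400) = 2653/17307; b = (4·(-11/5) − (-13/60)·1)/(1923/400) = -10300/5769.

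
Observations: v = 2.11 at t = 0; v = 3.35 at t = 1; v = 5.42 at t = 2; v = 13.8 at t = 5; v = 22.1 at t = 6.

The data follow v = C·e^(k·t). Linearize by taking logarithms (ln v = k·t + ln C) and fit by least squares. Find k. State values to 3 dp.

Taking logs, ln v = k·t + ln C, so regress ln v on t.
AᵀA = [[66.0000, 14.0000]; [14.0000, 5]], rhs = [36.2860, 9.3660]ᵀ  (here Σt = 14.0000, Σ(t)² = 66.0000, Σln v = 9.3660, Σt·ln v = 36.2860).
Slope k = (n·Σt·ln v − Σt·Σln v)/(n·Σ(t)² − (Σt)²) = (5·36.2860 − 14.0000·9.3660)/134.0000 = 0.37542; ln C = (Σln v − k·Σt)/n = 0.82203.

k = 0.375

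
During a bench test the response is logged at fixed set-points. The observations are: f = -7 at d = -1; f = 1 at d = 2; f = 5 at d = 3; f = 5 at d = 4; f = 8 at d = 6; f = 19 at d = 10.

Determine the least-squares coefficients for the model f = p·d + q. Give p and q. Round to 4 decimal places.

p = 2.2571, q = -3.8619

From the data, Σd·d = 166, Σd = 24, Σ1 = 6.
And Σd·f = 282, Σf = 31.
AᵀA·[p, q]ᵀ = Aᵀf becomes [[166, 24]; [24, 6]]·[p, q]ᵀ = [282, 31]ᵀ.
det = 166·6 − 24² = 420.
p = (282·6 − 24·31)/420 = 79/35; q = (166·31 − 24·282)/420 = -811/210.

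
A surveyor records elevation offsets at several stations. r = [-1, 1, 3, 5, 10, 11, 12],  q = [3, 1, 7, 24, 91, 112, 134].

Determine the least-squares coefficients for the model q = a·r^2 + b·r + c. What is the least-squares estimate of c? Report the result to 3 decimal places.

Entries of XᵀX: Σr^2·r^2 = 46085, Σr^2·r = 4211, Σr^2 = 401, Σr·r = 401, Σr = 41, Σ1 = 7.
Right-hand side: Σr^2·q = 42615, Σr·q = 3889, Σq = 372.
So XᵀX·[a, b, c]ᵀ = Xᵀq: [[46085, 4211, 401]; [4211, 401, 41]; [401, 41, 7]]·[a, b, c]ᵀ = [42615, 3889, 372]ᵀ.
Row-reducing yields a = 847843/874482, b = -518701/874482, c = 156881/145747.

c = 1.076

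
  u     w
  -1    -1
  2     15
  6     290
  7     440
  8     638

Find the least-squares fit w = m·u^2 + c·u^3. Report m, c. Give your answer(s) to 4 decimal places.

m = 2.1734, c = 0.9745

Sums needed: Σu^2·u^2 = 7810, Σu^2·u^3 = 57382, Σu^3·u^3 = 426514.
Right-hand side: Σu^2·w = 72891, Σu^3·w = 540337.
MᵀM·[m, c]ᵀ = Mᵀw becomes [[7810, 57382]; [57382, 426514]]·[m, c]ᵀ = [72891, 540337]ᵀ.
Δ = 7810·426514 − 57382² = 38380416.
m = (72891·426514 − 57382·540337)/38380416 = 2606695/1199388; c = (7810·540337 − 57382·72891)/38380416 = 1168769/1199388.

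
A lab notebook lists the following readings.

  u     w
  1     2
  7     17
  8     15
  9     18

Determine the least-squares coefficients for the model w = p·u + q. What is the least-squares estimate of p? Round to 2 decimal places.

From the data, Σu·u = 195, Σu = 25, Σ1 = 4.
For Xᵀw: Σu·w = 403, Σw = 52.
Normal equations: [[195, 25]; [25, 4]]·[p, q]ᵀ = [403, 52]ᵀ.
Determinant 195·4 − 25² = 155.
p = (403·4 − 25·52)/155 = 312/155; q = (195·52 − 25·403)/155 = 13/31.

p = 2.01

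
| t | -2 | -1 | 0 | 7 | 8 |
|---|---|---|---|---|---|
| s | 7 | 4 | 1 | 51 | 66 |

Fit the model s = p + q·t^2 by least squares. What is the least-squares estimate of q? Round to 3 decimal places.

Setting ∂/∂p … = 0 gives: 5·p + 118·q = 129;  118·p + 6514·q = 6755.
Eliminating q: 6514·(row 1) − 118·(row 2) gives 18646·p = 6514·129 − 118·6755 = 43216, so p = 21608/9323.
Then q = (6755 − 118·(21608/9323))/6514 = 18553/18646.

q = 0.995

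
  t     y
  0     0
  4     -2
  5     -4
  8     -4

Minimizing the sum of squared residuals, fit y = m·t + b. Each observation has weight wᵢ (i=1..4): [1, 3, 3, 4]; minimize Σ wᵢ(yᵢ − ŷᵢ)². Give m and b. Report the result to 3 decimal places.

Entries of AᵀWA: Σwᵢ·t·t = 379, Σwᵢ·t = 59, Σwᵢ·1 = 11.
And Σwᵢ·t·y = -212, Σwᵢ·y = -34.
AᵀWA·[m, b]ᵀ = AᵀWy becomes [[379, 59]; [59, 11]]·[m, b]ᵀ = [-212, -34]ᵀ.
Δ = 379·11 − 59² = 688.
m = ((-212)·11 − 59·(-34))/688 = -163/344; b = (379·(-34) − 59·(-212))/688 = -189/344.

m = -0.474, b = -0.549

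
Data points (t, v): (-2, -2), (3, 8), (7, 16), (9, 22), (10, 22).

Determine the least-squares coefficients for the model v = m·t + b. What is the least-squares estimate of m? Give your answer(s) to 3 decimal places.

m = 2.074

Setting ∂/∂m … = 0 gives: 243·m + 27·b = 558;  27·m + 5·b = 66.
det = 243·5 − 27² = 486.
m = (558·5 − 27·66)/486 = 56/27; b = (243·66 − 27·558)/486 = 2.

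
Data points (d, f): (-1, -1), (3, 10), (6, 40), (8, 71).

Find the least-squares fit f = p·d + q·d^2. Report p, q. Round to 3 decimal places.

Sums needed: Σd·d = 110, Σd·d^2 = 754, Σd^2·d^2 = 5474.
Moment sums: Σd·f = 839, Σd^2·f = 6073.
Determinant 110·5474 − 754² = 33624.
p = (839·5474 − 754·6073)/33624 = 379/934; q = (110·6073 − 754·839)/33624 = 492/467.

p = 0.406, q = 1.054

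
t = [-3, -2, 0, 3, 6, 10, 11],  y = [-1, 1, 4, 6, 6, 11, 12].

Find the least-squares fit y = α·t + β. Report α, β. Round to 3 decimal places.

From the data, Σt·t = 279, Σt = 25, Σ1 = 7.
For Mᵀy: Σt·y = 297, Σy = 39.
Normal equations: [[279, 25]; [25, 7]]·[α, β]ᵀ = [297, 39]ᵀ.
Eliminating β: 7·(row 1) − 25·(row 2) gives 1328·α = 7·297 − 25·39 = 1104, so α = 69/83.
Then β = (39 − 25·(69/83))/7 = 216/83.

α = 0.831, β = 2.602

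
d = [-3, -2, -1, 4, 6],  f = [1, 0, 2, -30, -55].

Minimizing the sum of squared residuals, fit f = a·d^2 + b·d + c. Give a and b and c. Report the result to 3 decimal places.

a = -0.920, b = -3.398, c = -1.531

Sums needed: Σd^2·d^2 = 1650, Σd^2·d = 244, Σd^2 = 66, Σd·d = 66, Σd = 4, Σ1 = 5.
For Mᵀf: Σd^2·f = -2449, Σd·f = -455, Σf = -82.
So MᵀM·[a, b, c]ᵀ = Mᵀf: [[1650, 244, 66]; [244, 66, 4]; [66, 4, 5]]·[a, b, c]ᵀ = [-2449, -455, -82]ᵀ.
Row-reducing yields a = -28423/30878, b = -104927/30878, c = -23637/15439.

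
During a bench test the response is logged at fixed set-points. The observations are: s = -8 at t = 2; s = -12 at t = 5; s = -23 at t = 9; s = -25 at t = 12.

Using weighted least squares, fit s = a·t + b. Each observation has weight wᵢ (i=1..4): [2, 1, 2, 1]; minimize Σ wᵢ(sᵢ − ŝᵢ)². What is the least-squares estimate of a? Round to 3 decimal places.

a = -1.901

Sums needed: Σwᵢ·t·t = 339, Σwᵢ·t = 39, Σwᵢ·1 = 6.
Right-hand side: Σwᵢ·t·s = -806, Σwᵢ·s = -99.
So XᵀWX·[a, b]ᵀ = XᵀWs: [[339, 39]; [39, 6]]·[a, b]ᵀ = [-806, -99]ᵀ.
Δ = 339·6 − 39² = 513.
a = ((-806)·6 − 39·(-99))/513 = -325/171; b = (339·(-99) − 39·(-806))/513 = -709/171.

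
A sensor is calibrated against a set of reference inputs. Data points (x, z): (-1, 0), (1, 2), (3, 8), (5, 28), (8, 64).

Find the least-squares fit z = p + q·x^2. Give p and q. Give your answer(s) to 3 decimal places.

p = 0.215, q = 1.009

With design matrix M, MᵀM = [[5, 100]; [100, 4804]] and Mᵀz = [102, 4870]ᵀ.
det = 5·4804 − 100² = 14020.
p = (102·4804 − 100·4870)/14020 = 752/3505; q = (5·4870 − 100·102)/14020 = 1415/1402.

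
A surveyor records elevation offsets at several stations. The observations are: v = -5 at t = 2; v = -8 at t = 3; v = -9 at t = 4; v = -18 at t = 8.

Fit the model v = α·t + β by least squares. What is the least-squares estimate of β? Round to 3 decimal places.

Setting ∂/∂α … = 0 gives: 93·α + 17·β = -214;  17·α + 4·β = -40.
Eliminating β: 4·(row 1) − 17·(row 2) gives 83·α = 4·(-214) − 17·(-40) = -176, so α = -176/83.
Then β = ((-40) − 17·(-176/83))/4 = -82/83.

β = -0.988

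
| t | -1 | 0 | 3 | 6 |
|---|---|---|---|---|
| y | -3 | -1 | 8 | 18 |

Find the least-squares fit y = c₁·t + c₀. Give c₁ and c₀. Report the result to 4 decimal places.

c₁ = 3.0333, c₀ = -0.5667

Compute the Gram sums: Σt·t = 46, Σt = 8, Σ1 = 4.
Right-hand side: Σt·y = 135, Σy = 22.
MᵀM·[c₁, c₀]ᵀ = Mᵀy becomes [[46, 8]; [8, 4]]·[c₁, c₀]ᵀ = [135, 22]ᵀ.
Eliminating c₀: 4·(row 1) − 8·(row 2) gives 120·c₁ = 4·135 − 8·22 = 364, so c₁ = 91/30.
Then c₀ = (22 − 8·(91/30))/4 = -17/30.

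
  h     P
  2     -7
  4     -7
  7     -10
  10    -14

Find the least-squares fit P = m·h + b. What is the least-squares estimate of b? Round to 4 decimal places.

b = -4.2585

Compute the Gram sums: Σh·h = 169, Σh = 23, Σ1 = 4.
Moment sums: Σh·P = -252, ΣP = -38.
Δ = 169·4 − 23² = 147.
m = ((-252)·4 − 23·(-38))/147 = -134/147; b = (169·(-38) − 23·(-252))/147 = -626/147.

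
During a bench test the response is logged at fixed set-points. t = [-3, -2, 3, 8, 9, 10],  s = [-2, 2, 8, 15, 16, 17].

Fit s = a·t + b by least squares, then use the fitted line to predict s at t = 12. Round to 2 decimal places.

ŝ = 20.24

From the data, Σt·t = 267, Σt = 25, Σ1 = 6.
Moment sums: Σt·s = 460, Σs = 56.
Normal equations: [[267, 25]; [25, 6]]·[a, b]ᵀ = [460, 56]ᵀ.
Determinant 267·6 − 25² = 977.
a = (460·6 − 25·56)/977 = 1360/977; b = (267·56 − 25·460)/977 = 3452/977.
At t = 12: ŝ = (1360/977)·(12) + (3452/977)·(1) = 19772/977.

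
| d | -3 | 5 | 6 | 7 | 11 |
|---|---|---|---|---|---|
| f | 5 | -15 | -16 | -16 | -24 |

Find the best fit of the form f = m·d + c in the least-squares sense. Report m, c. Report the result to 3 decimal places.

m = -2.088, c = -2.344

From the data, Σd·d = 240, Σd = 26, Σ1 = 5.
Right-hand side: Σd·f = -562, Σf = -66.
Normal equations: [[240, 26]; [26, 5]]·[m, c]ᵀ = [-562, -66]ᵀ.
Eliminating c: 5·(row 1) − 26·(row 2) gives 524·m = 5·(-562) − 26·(-66) = -1094, so m = -547/262.
Then c = ((-66) − 26·(-547/262))/5 = -307/131.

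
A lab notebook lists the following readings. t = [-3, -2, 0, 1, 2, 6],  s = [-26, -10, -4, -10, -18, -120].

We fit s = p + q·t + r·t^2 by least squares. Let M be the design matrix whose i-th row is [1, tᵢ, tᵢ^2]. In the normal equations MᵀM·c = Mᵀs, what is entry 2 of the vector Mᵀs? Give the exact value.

Entry 2 ↔ basis t, so (Mᵀs)_{2} = Σᵢ (t)·sᵢ = (-3)·(-26) + (-2)·(-10) + (0)·(-4) + (1)·(-10) + (2)·(-18) + (6)·(-120) = -668.

-668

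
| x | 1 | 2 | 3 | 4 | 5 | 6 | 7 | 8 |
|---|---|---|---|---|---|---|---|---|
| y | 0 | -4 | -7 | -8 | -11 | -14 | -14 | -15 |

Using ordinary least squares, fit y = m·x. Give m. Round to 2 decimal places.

The normal equations are: 204·m = -418.
(Σx·x = 204, Σx·y = -418.)
Hence m = -418 / 204 ≈ -2.04902.

m = -2.05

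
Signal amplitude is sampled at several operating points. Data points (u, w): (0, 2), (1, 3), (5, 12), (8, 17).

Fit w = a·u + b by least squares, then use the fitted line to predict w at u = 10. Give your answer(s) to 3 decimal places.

ŵ = 21.183

From the data, Σu·u = 90, Σu = 14, Σ1 = 4.
Moment sums: Σu·w = 199, Σw = 34.
So AᵀA·[a, b]ᵀ = Aᵀw: [[90, 14]; [14, 4]]·[a, b]ᵀ = [199, 34]ᵀ.
Eliminating b: 4·(row 1) − 14·(row 2) gives 164·a = 4·199 − 14·34 = 320, so a = 80/41.
Then b = (34 − 14·(80/41))/4 = 137/82.
At u = 10: ŵ = (80/41)·(10) + (137/82)·(1) = 1737/82.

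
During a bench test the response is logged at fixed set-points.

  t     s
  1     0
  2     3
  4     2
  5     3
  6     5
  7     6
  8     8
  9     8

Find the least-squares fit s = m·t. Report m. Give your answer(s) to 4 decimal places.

m = 0.8587

Normal-equation sums: Σt·t = 276.
For Aᵀs: Σt·s = 237.
AᵀA·[m]ᵀ = Aᵀs becomes [[276]]·[m]ᵀ = [237]ᵀ.
Hence m = 237 / 276 ≈ 0.858696.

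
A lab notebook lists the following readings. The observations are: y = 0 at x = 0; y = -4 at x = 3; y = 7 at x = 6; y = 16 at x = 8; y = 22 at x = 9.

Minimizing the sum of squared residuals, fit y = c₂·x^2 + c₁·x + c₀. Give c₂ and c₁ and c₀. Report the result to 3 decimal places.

c₂ = 0.528, c₁ = -2.176, c₀ = -0.561

With design matrix A, AᵀA = [[12034, 1484, 190]; [1484, 190, 26]; [190, 26, 5]] and Aᵀy = [3022, 356, 41]ᵀ.
Solving the 3×3 system (Gaussian elimination) gives c₂ = 3916/7413, c₁ = -16127/7413, c₀ = -1387/2471.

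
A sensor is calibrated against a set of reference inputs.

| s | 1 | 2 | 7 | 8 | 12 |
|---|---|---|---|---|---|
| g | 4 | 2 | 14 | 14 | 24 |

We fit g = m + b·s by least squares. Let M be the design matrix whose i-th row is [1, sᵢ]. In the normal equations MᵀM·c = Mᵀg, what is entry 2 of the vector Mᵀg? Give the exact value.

Entry 2 ↔ basis s, so (Mᵀg)_{2} = Σᵢ (s)·gᵢ = (1)·(4) + (2)·(2) + (7)·(14) + (8)·(14) + (12)·(24) = 506.

506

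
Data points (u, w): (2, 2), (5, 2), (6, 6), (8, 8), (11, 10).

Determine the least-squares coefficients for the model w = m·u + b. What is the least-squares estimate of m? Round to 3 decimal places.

Forming MᵀM = [[250, 32]; [32, 5]] and Mᵀw = [224, 28]ᵀ gives MᵀM·[m, b]ᵀ = Mᵀw.
Eliminating b: 5·(row 1) − 32·(row 2) gives 226·m = 5·224 − 32·28 = 224, so m = 112/113.
Then b = (28 − 32·(112/113))/5 = -84/113.

m = 0.991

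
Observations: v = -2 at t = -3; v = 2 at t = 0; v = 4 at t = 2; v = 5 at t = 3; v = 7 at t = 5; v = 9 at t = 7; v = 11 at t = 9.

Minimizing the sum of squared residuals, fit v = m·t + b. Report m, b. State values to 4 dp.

The normal system AᵀA·[m, b]ᵀ = Aᵀv is [[177, 23]; [23, 7]]·[m, b]ᵀ = [226, 36]ᵀ.
det = 177·7 − 23² = 710.
m = (226·7 − 23·36)/710 = 377/355; b = (177·36 − 23·226)/710 = 587/355.

m = 1.0620, b = 1.6535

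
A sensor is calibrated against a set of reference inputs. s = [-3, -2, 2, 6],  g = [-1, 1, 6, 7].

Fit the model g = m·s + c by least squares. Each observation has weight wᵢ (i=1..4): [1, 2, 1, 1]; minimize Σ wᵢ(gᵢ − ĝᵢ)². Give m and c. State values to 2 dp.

m = 0.88, c = 2.62

From the data, Σwᵢ·s·s = 57, Σwᵢ·s = 1, Σwᵢ·1 = 5.
Right-hand side: Σwᵢ·s·g = 53, Σwᵢ·g = 14.
Normal equations: [[57, 1]; [1, 5]]·[m, c]ᵀ = [53, 14]ᵀ.
Δ = 57·5 − 1² = 284.
m = (53·5 − 1·14)/284 = 251/284; c = (57·14 − 1·53)/284 = 745/284.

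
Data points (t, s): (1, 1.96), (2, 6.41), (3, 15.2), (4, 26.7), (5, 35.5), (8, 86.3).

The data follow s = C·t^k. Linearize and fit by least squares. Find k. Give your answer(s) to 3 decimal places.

k = 1.835

Let Y = ln s. Fitting Y = k·ln t + ln C by least squares:
AᵀA = [[10.5236, 6.8669]; [6.8669, 6]], rhs = [23.8457, 16.5641]ᵀ  (here Σln t = 6.8669, Σ(ln t)² = 10.5236, Σln s = 16.5641, Σln t·ln s = 23.8457).
Solving (det = 15.9867): k = 1.83460, ln C = 0.66101.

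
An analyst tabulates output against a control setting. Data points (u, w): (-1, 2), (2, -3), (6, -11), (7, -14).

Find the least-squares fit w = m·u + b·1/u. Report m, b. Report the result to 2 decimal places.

m = -1.92, b = 0.28

From the data, Σu·u = 90, Σu·1/u = 4, Σ1/u·1/u = 1145/882.
Moment sums: Σu·w = -172, Σ1/u·w = -22/3.
Eliminating b: (1145/882)·(row 1) − 4·(row 2) gives (4941/49)·m = (1145/882)·(-172) − 4·(-22/3) = -85534/441, so m = -85534/44469.
Then b = ((-22/3) − 4·(-85534/44469))/(1145/882) = 1372/4941.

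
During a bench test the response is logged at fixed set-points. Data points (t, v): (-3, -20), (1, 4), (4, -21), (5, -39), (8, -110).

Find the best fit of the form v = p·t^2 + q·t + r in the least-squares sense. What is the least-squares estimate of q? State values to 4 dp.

The normal equations are: 5059·p + 675·q + 115·r = -8527;  675·p + 115·q + 15·r = -1095;  115·p + 15·q + 5·r = -186.
Inverting the 3×3 Gram matrix, [p, q, r]ᵀ = [-6011/3004, 26463/15020, 13283/3755]ᵀ.

q = 1.7619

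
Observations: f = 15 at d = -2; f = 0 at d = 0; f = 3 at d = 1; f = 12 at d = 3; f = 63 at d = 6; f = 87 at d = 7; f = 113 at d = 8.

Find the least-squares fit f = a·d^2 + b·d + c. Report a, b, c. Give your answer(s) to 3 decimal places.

The normal equations are: 7891·a + 1091·b + 163·c = 13934;  1091·a + 163·b + 23·c = 1900;  163·a + 23·b + 7·c = 293.
(Σd^2·d^2 = 7891, Σd^2·d = 1091, Σd^2 = 163, Σd·d = 163, Σd = 23, Σ1 = 7, Σd^2·f = 13934, Σd·f = 1900, Σf = 293.)
Solving the 3×3 system (Gaussian elimination) gives a = 6555/3212, b = -7209/3212, c = 2747/1606.

a = 2.041, b = -2.244, c = 1.710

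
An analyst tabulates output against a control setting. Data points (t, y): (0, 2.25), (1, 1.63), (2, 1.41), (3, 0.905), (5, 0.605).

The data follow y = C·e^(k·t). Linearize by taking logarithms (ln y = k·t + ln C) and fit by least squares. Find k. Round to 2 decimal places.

k = -0.27

Let Y = ln y. Fitting Y = k·t + ln C by least squares:
Σt = 11.0000, Σ(t)² = 39.0000, Σln y = 1.0408, Σt·ln y = -1.6363.
Equations: 39.0000·k + 11.0000·ln C = -1.6363;  11.0000·k + 5·ln C = 1.0408.
Δ = 39.0000·5 − (11.0000)² = 74.0000; k = (-1.6363·5 − 11.0000·1.0408)/74.0000 = -0.26527, ln C = (39.0000·1.0408 − 11.0000·-1.6363)/74.0000 = 0.79174.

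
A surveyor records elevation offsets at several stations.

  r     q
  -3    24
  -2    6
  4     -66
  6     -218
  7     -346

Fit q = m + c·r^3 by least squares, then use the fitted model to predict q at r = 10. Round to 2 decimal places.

With design matrix A, AᵀA = [[5, 588]; [588, 169194]] and Aᵀq = [-600, -170686]ᵀ.
Eliminating c: 169194·(row 1) − 588·(row 2) gives 500226·m = 169194·(-600) − 588·(-170686) = -1153032, so m = -192172/83371.
Then c = ((-170686) − 588·(-192172/83371))/169194 = -250315/250113.
At r = 10: q̂ = (-192172/83371)·(1) + (-250315/250113)·(1000) = -250891516/250113.

q̂ = -1003.11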